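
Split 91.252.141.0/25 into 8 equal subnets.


New prefix = 25 + 3 = 28
Each subnet has 16 addresses
  91.252.141.0/28
  91.252.141.16/28
  91.252.141.32/28
  91.252.141.48/28
  91.252.141.64/28
  91.252.141.80/28
  91.252.141.96/28
  91.252.141.112/28
Subnets: 91.252.141.0/28, 91.252.141.16/28, 91.252.141.32/28, 91.252.141.48/28, 91.252.141.64/28, 91.252.141.80/28, 91.252.141.96/28, 91.252.141.112/28


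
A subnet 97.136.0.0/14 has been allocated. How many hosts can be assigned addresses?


Host bits = 32 - 14 = 18
Total addresses = 2^18 = 262144
Usable = total - 2 (network and broadcast)
Usable hosts: 262142


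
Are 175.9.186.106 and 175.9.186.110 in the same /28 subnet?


Mask: 255.255.255.240
175.9.186.106 AND mask = 175.9.186.96
175.9.186.110 AND mask = 175.9.186.96
Yes, same subnet (175.9.186.96)


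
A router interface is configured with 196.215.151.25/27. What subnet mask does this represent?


/27 means 27 network bits, 5 host bits
Binary: 11111111111111111111111111100000
Mask: 255.255.255.224


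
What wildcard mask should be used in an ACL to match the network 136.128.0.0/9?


Subnet mask: 255.128.0.0
Wildcard = 255.255.255.255 - subnet mask
255 - 255 = 0
255 - 128 = 127
255 - 0 = 255
255 - 0 = 255
Wildcard: 0.127.255.255


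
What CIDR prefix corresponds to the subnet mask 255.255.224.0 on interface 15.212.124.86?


Binary: 11111111.11111111.11100000.00000000
Count leading 1s
Prefix: /19


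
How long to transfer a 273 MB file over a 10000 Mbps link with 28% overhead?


Effective throughput = 10000 * (1 - 28/100) = 7200 Mbps
File size in Mb = 273 * 8 = 2184 Mb
Time = 2184 / 7200
Time = 0.3033 seconds


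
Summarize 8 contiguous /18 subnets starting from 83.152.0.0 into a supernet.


Original prefix: /18
Number of subnets: 8 = 2^3
New prefix = 18 - 3 = 15
Supernet: 83.152.0.0/15


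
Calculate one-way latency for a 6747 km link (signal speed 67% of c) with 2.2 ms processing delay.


Speed = 0.67 * 3e5 km/s = 201000 km/s
Propagation delay = 6747 / 201000 = 0.0336 s = 33.5672 ms
Processing delay = 2.2 ms
Total one-way latency = 35.7672 ms


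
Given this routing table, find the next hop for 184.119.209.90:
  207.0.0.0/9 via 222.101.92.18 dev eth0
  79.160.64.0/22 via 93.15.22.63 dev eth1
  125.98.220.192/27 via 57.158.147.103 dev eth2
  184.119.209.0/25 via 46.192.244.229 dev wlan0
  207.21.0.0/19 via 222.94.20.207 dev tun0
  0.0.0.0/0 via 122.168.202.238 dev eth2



Longest prefix match for 184.119.209.90:
  /9 207.0.0.0: no
  /22 79.160.64.0: no
  /27 125.98.220.192: no
  /25 184.119.209.0: MATCH
  /19 207.21.0.0: no
  /0 0.0.0.0: MATCH
Selected: next-hop 46.192.244.229 via wlan0 (matched /25)


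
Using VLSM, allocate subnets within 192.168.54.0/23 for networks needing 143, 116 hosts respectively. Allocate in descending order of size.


143 hosts -> /24 (254 usable): 192.168.54.0/24
116 hosts -> /25 (126 usable): 192.168.55.0/25
Allocation: 192.168.54.0/24 (143 hosts, 254 usable); 192.168.55.0/25 (116 hosts, 126 usable)


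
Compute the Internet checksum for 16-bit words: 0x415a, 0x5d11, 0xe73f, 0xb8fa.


Sum all words (with carry folding):
+ 0x415a = 0x415a
+ 0x5d11 = 0x9e6b
+ 0xe73f = 0x85ab
+ 0xb8fa = 0x3ea6
One's complement: ~0x3ea6
Checksum = 0xc159


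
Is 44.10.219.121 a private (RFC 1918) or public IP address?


RFC 1918 private ranges:
  10.0.0.0/8 (10.0.0.0 - 10.255.255.255)
  172.16.0.0/12 (172.16.0.0 - 172.31.255.255)
  192.168.0.0/16 (192.168.0.0 - 192.168.255.255)
Public (not in any RFC 1918 range)


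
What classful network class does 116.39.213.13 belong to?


First octet: 116
Binary: 01110100
0xxxxxxx -> Class A (1-126)
Class A, default mask 255.0.0.0 (/8)


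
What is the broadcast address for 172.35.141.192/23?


Network: 172.35.140.0/23
Host bits = 9
Set all host bits to 1:
Broadcast: 172.35.141.255


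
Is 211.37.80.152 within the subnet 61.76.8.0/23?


Subnet network: 61.76.8.0
Test IP AND mask: 211.37.80.0
No, 211.37.80.152 is not in 61.76.8.0/23


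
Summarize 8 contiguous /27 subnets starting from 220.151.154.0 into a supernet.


Original prefix: /27
Number of subnets: 8 = 2^3
New prefix = 27 - 3 = 24
Supernet: 220.151.154.0/24


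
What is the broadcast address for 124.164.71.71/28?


Network: 124.164.71.64/28
Host bits = 4
Set all host bits to 1:
Broadcast: 124.164.71.79


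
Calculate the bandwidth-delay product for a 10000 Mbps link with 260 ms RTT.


BDP = bandwidth * RTT
= 10000 Mbps * 260 ms
= 10000 * 1e6 * 260 / 1000 bits
= 2600000000 bits
= 325000000 bytes
= 317382.8125 KB
BDP = 2600000000 bits (325000000 bytes)


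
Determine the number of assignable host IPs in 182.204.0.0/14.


Host bits = 32 - 14 = 18
Total addresses = 2^18 = 262144
Usable = total - 2 (network and broadcast)
Usable hosts: 262142


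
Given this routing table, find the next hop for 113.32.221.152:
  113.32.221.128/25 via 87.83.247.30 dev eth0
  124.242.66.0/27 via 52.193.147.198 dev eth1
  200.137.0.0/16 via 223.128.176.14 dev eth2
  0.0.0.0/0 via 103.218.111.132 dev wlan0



Longest prefix match for 113.32.221.152:
  /25 113.32.221.128: MATCH
  /27 124.242.66.0: no
  /16 200.137.0.0: no
  /0 0.0.0.0: MATCH
Selected: next-hop 87.83.247.30 via eth0 (matched /25)


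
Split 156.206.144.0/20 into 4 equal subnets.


New prefix = 20 + 2 = 22
Each subnet has 1024 addresses
  156.206.144.0/22
  156.206.148.0/22
  156.206.152.0/22
  156.206.156.0/22
Subnets: 156.206.144.0/22, 156.206.148.0/22, 156.206.152.0/22, 156.206.156.0/22


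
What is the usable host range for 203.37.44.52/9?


Network: 203.0.0.0
Broadcast: 203.127.255.255
First usable = network + 1
Last usable = broadcast - 1
Range: 203.0.0.1 to 203.127.255.254


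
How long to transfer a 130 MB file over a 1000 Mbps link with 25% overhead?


Effective throughput = 1000 * (1 - 25/100) = 750 Mbps
File size in Mb = 130 * 8 = 1040 Mb
Time = 1040 / 750
Time = 1.3867 seconds


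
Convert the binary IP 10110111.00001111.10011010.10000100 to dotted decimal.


10110111 = 183
00001111 = 15
10011010 = 154
10000100 = 132
IP: 183.15.154.132


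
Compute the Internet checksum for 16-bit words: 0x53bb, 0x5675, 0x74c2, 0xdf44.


Sum all words (with carry folding):
+ 0x53bb = 0x53bb
+ 0x5675 = 0xaa30
+ 0x74c2 = 0x1ef3
+ 0xdf44 = 0xfe37
One's complement: ~0xfe37
Checksum = 0x01c8


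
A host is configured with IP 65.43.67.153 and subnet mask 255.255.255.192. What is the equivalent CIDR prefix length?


Binary: 11111111.11111111.11111111.11000000
Count leading 1s
Prefix: /26


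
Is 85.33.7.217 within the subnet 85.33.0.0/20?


Subnet network: 85.33.0.0
Test IP AND mask: 85.33.0.0
Yes, 85.33.7.217 is in 85.33.0.0/20


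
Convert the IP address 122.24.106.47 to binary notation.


122 = 01111010
24 = 00011000
106 = 01101010
47 = 00101111
Binary: 01111010.00011000.01101010.00101111


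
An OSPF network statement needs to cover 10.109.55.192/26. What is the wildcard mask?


Subnet mask: 255.255.255.192
Wildcard = 255.255.255.255 - subnet mask
255 - 255 = 0
255 - 255 = 0
255 - 255 = 0
255 - 192 = 63
Wildcard: 0.0.0.63


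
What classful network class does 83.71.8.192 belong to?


First octet: 83
Binary: 01010011
0xxxxxxx -> Class A (1-126)
Class A, default mask 255.0.0.0 (/8)


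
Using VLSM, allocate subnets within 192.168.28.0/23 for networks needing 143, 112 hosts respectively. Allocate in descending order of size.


143 hosts -> /24 (254 usable): 192.168.28.0/24
112 hosts -> /25 (126 usable): 192.168.29.0/25
Allocation: 192.168.28.0/24 (143 hosts, 254 usable); 192.168.29.0/25 (112 hosts, 126 usable)


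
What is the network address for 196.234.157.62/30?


IP:   11000100.11101010.10011101.00111110
Mask: 11111111.11111111.11111111.11111100
AND operation:
Net:  11000100.11101010.10011101.00111100
Network: 196.234.157.60/30


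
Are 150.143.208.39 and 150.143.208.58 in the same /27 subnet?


Mask: 255.255.255.224
150.143.208.39 AND mask = 150.143.208.32
150.143.208.58 AND mask = 150.143.208.32
Yes, same subnet (150.143.208.32)


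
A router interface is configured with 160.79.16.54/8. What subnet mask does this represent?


/8 means 8 network bits, 24 host bits
Binary: 11111111000000000000000000000000
Mask: 255.0.0.0


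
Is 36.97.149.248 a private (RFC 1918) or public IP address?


RFC 1918 private ranges:
  10.0.0.0/8 (10.0.0.0 - 10.255.255.255)
  172.16.0.0/12 (172.16.0.0 - 172.31.255.255)
  192.168.0.0/16 (192.168.0.0 - 192.168.255.255)
Public (not in any RFC 1918 range)


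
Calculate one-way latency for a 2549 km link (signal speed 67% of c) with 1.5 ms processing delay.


Speed = 0.67 * 3e5 km/s = 201000 km/s
Propagation delay = 2549 / 201000 = 0.0127 s = 12.6816 ms
Processing delay = 1.5 ms
Total one-way latency = 14.1816 ms


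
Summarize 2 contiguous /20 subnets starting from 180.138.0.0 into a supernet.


Original prefix: /20
Number of subnets: 2 = 2^1
New prefix = 20 - 1 = 19
Supernet: 180.138.0.0/19


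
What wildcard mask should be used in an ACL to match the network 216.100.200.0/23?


Subnet mask: 255.255.254.0
Wildcard = 255.255.255.255 - subnet mask
255 - 255 = 0
255 - 255 = 0
255 - 254 = 1
255 - 0 = 255
Wildcard: 0.0.1.255


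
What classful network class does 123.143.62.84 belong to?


First octet: 123
Binary: 01111011
0xxxxxxx -> Class A (1-126)
Class A, default mask 255.0.0.0 (/8)


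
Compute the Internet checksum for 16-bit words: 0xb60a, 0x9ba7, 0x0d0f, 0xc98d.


Sum all words (with carry folding):
+ 0xb60a = 0xb60a
+ 0x9ba7 = 0x51b2
+ 0x0d0f = 0x5ec1
+ 0xc98d = 0x284f
One's complement: ~0x284f
Checksum = 0xd7b0


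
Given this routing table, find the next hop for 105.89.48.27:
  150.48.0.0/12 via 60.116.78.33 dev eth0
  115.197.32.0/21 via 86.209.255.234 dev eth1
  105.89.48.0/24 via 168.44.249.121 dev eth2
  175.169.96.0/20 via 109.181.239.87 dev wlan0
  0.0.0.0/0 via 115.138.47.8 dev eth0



Longest prefix match for 105.89.48.27:
  /12 150.48.0.0: no
  /21 115.197.32.0: no
  /24 105.89.48.0: MATCH
  /20 175.169.96.0: no
  /0 0.0.0.0: MATCH
Selected: next-hop 168.44.249.121 via eth2 (matched /24)


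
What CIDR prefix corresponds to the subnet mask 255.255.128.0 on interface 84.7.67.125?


Binary: 11111111.11111111.10000000.00000000
Count leading 1s
Prefix: /17


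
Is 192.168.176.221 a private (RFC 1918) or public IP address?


RFC 1918 private ranges:
  10.0.0.0/8 (10.0.0.0 - 10.255.255.255)
  172.16.0.0/12 (172.16.0.0 - 172.31.255.255)
  192.168.0.0/16 (192.168.0.0 - 192.168.255.255)
Private (in 192.168.0.0/16)


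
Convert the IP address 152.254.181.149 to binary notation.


152 = 10011000
254 = 11111110
181 = 10110101
149 = 10010101
Binary: 10011000.11111110.10110101.10010101


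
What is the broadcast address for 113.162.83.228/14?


Network: 113.160.0.0/14
Host bits = 18
Set all host bits to 1:
Broadcast: 113.163.255.255


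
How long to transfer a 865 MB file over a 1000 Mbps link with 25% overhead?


Effective throughput = 1000 * (1 - 25/100) = 750 Mbps
File size in Mb = 865 * 8 = 6920 Mb
Time = 6920 / 750
Time = 9.2267 seconds


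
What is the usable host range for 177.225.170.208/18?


Network: 177.225.128.0
Broadcast: 177.225.191.255
First usable = network + 1
Last usable = broadcast - 1
Range: 177.225.128.1 to 177.225.191.254


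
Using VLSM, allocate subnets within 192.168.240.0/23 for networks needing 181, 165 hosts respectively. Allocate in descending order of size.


181 hosts -> /24 (254 usable): 192.168.240.0/24
165 hosts -> /24 (254 usable): 192.168.241.0/24
Allocation: 192.168.240.0/24 (181 hosts, 254 usable); 192.168.241.0/24 (165 hosts, 254 usable)


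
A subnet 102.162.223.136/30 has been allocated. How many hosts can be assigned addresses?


Host bits = 32 - 30 = 2
Total addresses = 2^2 = 4
Usable = total - 2 (network and broadcast)
Usable hosts: 2


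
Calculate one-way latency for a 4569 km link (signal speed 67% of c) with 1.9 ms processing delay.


Speed = 0.67 * 3e5 km/s = 201000 km/s
Propagation delay = 4569 / 201000 = 0.0227 s = 22.7313 ms
Processing delay = 1.9 ms
Total one-way latency = 24.6313 ms


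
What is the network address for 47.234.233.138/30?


IP:   00101111.11101010.11101001.10001010
Mask: 11111111.11111111.11111111.11111100
AND operation:
Net:  00101111.11101010.11101001.10001000
Network: 47.234.233.136/30


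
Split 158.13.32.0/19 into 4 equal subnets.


New prefix = 19 + 2 = 21
Each subnet has 2048 addresses
  158.13.32.0/21
  158.13.40.0/21
  158.13.48.0/21
  158.13.56.0/21
Subnets: 158.13.32.0/21, 158.13.40.0/21, 158.13.48.0/21, 158.13.56.0/21


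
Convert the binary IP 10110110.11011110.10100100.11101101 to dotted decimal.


10110110 = 182
11011110 = 222
10100100 = 164
11101101 = 237
IP: 182.222.164.237


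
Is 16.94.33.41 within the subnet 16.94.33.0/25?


Subnet network: 16.94.33.0
Test IP AND mask: 16.94.33.0
Yes, 16.94.33.41 is in 16.94.33.0/25


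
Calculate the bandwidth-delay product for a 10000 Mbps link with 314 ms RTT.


BDP = bandwidth * RTT
= 10000 Mbps * 314 ms
= 10000 * 1e6 * 314 / 1000 bits
= 3140000000 bits
= 392500000 bytes
= 383300.7812 KB
BDP = 3140000000 bits (392500000 bytes)


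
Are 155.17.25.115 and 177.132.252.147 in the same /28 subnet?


Mask: 255.255.255.240
155.17.25.115 AND mask = 155.17.25.112
177.132.252.147 AND mask = 177.132.252.144
No, different subnets (155.17.25.112 vs 177.132.252.144)


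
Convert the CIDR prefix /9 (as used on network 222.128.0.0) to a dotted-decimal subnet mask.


/9 means 9 network bits, 23 host bits
Binary: 11111111100000000000000000000000
Mask: 255.128.0.0


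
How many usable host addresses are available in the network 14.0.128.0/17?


Host bits = 32 - 17 = 15
Total addresses = 2^15 = 32768
Usable = total - 2 (network and broadcast)
Usable hosts: 32766


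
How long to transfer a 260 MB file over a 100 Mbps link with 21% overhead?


Effective throughput = 100 * (1 - 21/100) = 79 Mbps
File size in Mb = 260 * 8 = 2080 Mb
Time = 2080 / 79
Time = 26.3291 seconds


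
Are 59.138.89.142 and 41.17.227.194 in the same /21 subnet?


Mask: 255.255.248.0
59.138.89.142 AND mask = 59.138.88.0
41.17.227.194 AND mask = 41.17.224.0
No, different subnets (59.138.88.0 vs 41.17.224.0)


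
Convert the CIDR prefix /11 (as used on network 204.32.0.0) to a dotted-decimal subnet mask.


/11 means 11 network bits, 21 host bits
Binary: 11111111111000000000000000000000
Mask: 255.224.0.0


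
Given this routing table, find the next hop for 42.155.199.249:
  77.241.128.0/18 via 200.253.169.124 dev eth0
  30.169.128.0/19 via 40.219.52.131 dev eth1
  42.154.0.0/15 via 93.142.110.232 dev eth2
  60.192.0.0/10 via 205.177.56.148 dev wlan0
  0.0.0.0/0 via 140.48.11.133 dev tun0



Longest prefix match for 42.155.199.249:
  /18 77.241.128.0: no
  /19 30.169.128.0: no
  /15 42.154.0.0: MATCH
  /10 60.192.0.0: no
  /0 0.0.0.0: MATCH
Selected: next-hop 93.142.110.232 via eth2 (matched /15)


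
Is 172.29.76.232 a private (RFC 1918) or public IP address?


RFC 1918 private ranges:
  10.0.0.0/8 (10.0.0.0 - 10.255.255.255)
  172.16.0.0/12 (172.16.0.0 - 172.31.255.255)
  192.168.0.0/16 (192.168.0.0 - 192.168.255.255)
Private (in 172.16.0.0/12)


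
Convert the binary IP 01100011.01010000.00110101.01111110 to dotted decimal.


01100011 = 99
01010000 = 80
00110101 = 53
01111110 = 126
IP: 99.80.53.126


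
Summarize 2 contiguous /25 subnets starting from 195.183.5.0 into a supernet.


Original prefix: /25
Number of subnets: 2 = 2^1
New prefix = 25 - 1 = 24
Supernet: 195.183.5.0/24


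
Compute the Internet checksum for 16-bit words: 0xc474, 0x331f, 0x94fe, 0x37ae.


Sum all words (with carry folding):
+ 0xc474 = 0xc474
+ 0x331f = 0xf793
+ 0x94fe = 0x8c92
+ 0x37ae = 0xc440
One's complement: ~0xc440
Checksum = 0x3bbf


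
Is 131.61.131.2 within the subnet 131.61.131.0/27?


Subnet network: 131.61.131.0
Test IP AND mask: 131.61.131.0
Yes, 131.61.131.2 is in 131.61.131.0/27


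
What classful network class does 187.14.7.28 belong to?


First octet: 187
Binary: 10111011
10xxxxxx -> Class B (128-191)
Class B, default mask 255.255.0.0 (/16)


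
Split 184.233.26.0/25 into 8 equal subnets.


New prefix = 25 + 3 = 28
Each subnet has 16 addresses
  184.233.26.0/28
  184.233.26.16/28
  184.233.26.32/28
  184.233.26.48/28
  184.233.26.64/28
  184.233.26.80/28
  184.233.26.96/28
  184.233.26.112/28
Subnets: 184.233.26.0/28, 184.233.26.16/28, 184.233.26.32/28, 184.233.26.48/28, 184.233.26.64/28, 184.233.26.80/28, 184.233.26.96/28, 184.233.26.112/28


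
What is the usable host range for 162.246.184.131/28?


Network: 162.246.184.128
Broadcast: 162.246.184.143
First usable = network + 1
Last usable = broadcast - 1
Range: 162.246.184.129 to 162.246.184.142


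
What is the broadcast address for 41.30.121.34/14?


Network: 41.28.0.0/14
Host bits = 18
Set all host bits to 1:
Broadcast: 41.31.255.255


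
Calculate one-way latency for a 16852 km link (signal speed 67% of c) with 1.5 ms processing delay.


Speed = 0.67 * 3e5 km/s = 201000 km/s
Propagation delay = 16852 / 201000 = 0.0838 s = 83.8408 ms
Processing delay = 1.5 ms
Total one-way latency = 85.3408 ms


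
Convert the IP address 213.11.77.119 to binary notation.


213 = 11010101
11 = 00001011
77 = 01001101
119 = 01110111
Binary: 11010101.00001011.01001101.01110111


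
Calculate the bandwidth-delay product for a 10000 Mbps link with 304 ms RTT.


BDP = bandwidth * RTT
= 10000 Mbps * 304 ms
= 10000 * 1e6 * 304 / 1000 bits
= 3040000000 bits
= 380000000 bytes
= 371093.75 KB
BDP = 3040000000 bits (380000000 bytes)


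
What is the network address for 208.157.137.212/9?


IP:   11010000.10011101.10001001.11010100
Mask: 11111111.10000000.00000000.00000000
AND operation:
Net:  11010000.10000000.00000000.00000000
Network: 208.128.0.0/9


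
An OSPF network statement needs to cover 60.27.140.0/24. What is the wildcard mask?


Subnet mask: 255.255.255.0
Wildcard = 255.255.255.255 - subnet mask
255 - 255 = 0
255 - 255 = 0
255 - 255 = 0
255 - 0 = 255
Wildcard: 0.0.0.255


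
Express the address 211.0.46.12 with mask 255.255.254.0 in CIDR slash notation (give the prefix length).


Binary: 11111111.11111111.11111110.00000000
Count leading 1s
Prefix: /23


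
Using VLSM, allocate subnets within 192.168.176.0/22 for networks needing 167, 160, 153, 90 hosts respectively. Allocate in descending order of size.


167 hosts -> /24 (254 usable): 192.168.176.0/24
160 hosts -> /24 (254 usable): 192.168.177.0/24
153 hosts -> /24 (254 usable): 192.168.178.0/24
90 hosts -> /25 (126 usable): 192.168.179.0/25
Allocation: 192.168.176.0/24 (167 hosts, 254 usable); 192.168.177.0/24 (160 hosts, 254 usable); 192.168.178.0/24 (153 hosts, 254 usable); 192.168.179.0/25 (90 hosts, 126 usable)


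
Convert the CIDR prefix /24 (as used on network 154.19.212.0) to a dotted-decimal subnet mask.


/24 means 24 network bits, 8 host bits
Binary: 11111111111111111111111100000000
Mask: 255.255.255.0


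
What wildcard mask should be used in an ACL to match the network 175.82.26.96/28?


Subnet mask: 255.255.255.240
Wildcard = 255.255.255.255 - subnet mask
255 - 255 = 0
255 - 255 = 0
255 - 255 = 0
255 - 240 = 15
Wildcard: 0.0.0.15


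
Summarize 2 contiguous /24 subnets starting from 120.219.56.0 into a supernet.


Original prefix: /24
Number of subnets: 2 = 2^1
New prefix = 24 - 1 = 23
Supernet: 120.219.56.0/23


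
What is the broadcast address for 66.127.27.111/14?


Network: 66.124.0.0/14
Host bits = 18
Set all host bits to 1:
Broadcast: 66.127.255.255


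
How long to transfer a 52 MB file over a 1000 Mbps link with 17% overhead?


Effective throughput = 1000 * (1 - 17/100) = 830 Mbps
File size in Mb = 52 * 8 = 416 Mb
Time = 416 / 830
Time = 0.5012 seconds


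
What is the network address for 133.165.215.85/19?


IP:   10000101.10100101.11010111.01010101
Mask: 11111111.11111111.11100000.00000000
AND operation:
Net:  10000101.10100101.11000000.00000000
Network: 133.165.192.0/19


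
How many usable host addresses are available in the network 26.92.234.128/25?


Host bits = 32 - 25 = 7
Total addresses = 2^7 = 128
Usable = total - 2 (network and broadcast)
Usable hosts: 126


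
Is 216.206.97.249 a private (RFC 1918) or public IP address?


RFC 1918 private ranges:
  10.0.0.0/8 (10.0.0.0 - 10.255.255.255)
  172.16.0.0/12 (172.16.0.0 - 172.31.255.255)
  192.168.0.0/16 (192.168.0.0 - 192.168.255.255)
Public (not in any RFC 1918 range)


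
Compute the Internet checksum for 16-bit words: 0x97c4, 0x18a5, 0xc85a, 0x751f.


Sum all words (with carry folding):
+ 0x97c4 = 0x97c4
+ 0x18a5 = 0xb069
+ 0xc85a = 0x78c4
+ 0x751f = 0xede3
One's complement: ~0xede3
Checksum = 0x121c


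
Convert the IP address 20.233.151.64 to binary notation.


20 = 00010100
233 = 11101001
151 = 10010111
64 = 01000000
Binary: 00010100.11101001.10010111.01000000


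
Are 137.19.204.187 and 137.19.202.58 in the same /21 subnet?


Mask: 255.255.248.0
137.19.204.187 AND mask = 137.19.200.0
137.19.202.58 AND mask = 137.19.200.0
Yes, same subnet (137.19.200.0)


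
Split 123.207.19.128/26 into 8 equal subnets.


New prefix = 26 + 3 = 29
Each subnet has 8 addresses
  123.207.19.128/29
  123.207.19.136/29
  123.207.19.144/29
  123.207.19.152/29
  123.207.19.160/29
  123.207.19.168/29
  123.207.19.176/29
  123.207.19.184/29
Subnets: 123.207.19.128/29, 123.207.19.136/29, 123.207.19.144/29, 123.207.19.152/29, 123.207.19.160/29, 123.207.19.168/29, 123.207.19.176/29, 123.207.19.184/29


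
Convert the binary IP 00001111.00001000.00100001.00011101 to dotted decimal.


00001111 = 15
00001000 = 8
00100001 = 33
00011101 = 29
IP: 15.8.33.29


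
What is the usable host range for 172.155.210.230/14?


Network: 172.152.0.0
Broadcast: 172.155.255.255
First usable = network + 1
Last usable = broadcast - 1
Range: 172.152.0.1 to 172.155.255.254


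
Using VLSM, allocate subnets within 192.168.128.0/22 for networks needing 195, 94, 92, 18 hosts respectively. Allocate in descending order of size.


195 hosts -> /24 (254 usable): 192.168.128.0/24
94 hosts -> /25 (126 usable): 192.168.129.0/25
92 hosts -> /25 (126 usable): 192.168.129.128/25
18 hosts -> /27 (30 usable): 192.168.130.0/27
Allocation: 192.168.128.0/24 (195 hosts, 254 usable); 192.168.129.0/25 (94 hosts, 126 usable); 192.168.129.128/25 (92 hosts, 126 usable); 192.168.130.0/27 (18 hosts, 30 usable)


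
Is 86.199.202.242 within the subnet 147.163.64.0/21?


Subnet network: 147.163.64.0
Test IP AND mask: 86.199.200.0
No, 86.199.202.242 is not in 147.163.64.0/21


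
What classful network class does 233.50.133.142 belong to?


First octet: 233
Binary: 11101001
1110xxxx -> Class D (224-239)
Class D (multicast), default mask N/A


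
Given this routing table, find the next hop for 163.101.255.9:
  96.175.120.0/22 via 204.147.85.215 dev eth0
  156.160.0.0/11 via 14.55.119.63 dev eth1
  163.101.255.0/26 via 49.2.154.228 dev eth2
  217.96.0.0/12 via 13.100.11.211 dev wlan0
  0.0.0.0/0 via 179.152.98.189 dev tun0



Longest prefix match for 163.101.255.9:
  /22 96.175.120.0: no
  /11 156.160.0.0: no
  /26 163.101.255.0: MATCH
  /12 217.96.0.0: no
  /0 0.0.0.0: MATCH
Selected: next-hop 49.2.154.228 via eth2 (matched /26)


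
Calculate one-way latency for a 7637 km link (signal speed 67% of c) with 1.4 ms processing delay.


Speed = 0.67 * 3e5 km/s = 201000 km/s
Propagation delay = 7637 / 201000 = 0.038 s = 37.995 ms
Processing delay = 1.4 ms
Total one-way latency = 39.395 ms


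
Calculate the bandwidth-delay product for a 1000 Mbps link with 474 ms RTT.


BDP = bandwidth * RTT
= 1000 Mbps * 474 ms
= 1000 * 1e6 * 474 / 1000 bits
= 474000000 bits
= 59250000 bytes
= 57861.3281 KB
BDP = 474000000 bits (59250000 bytes)


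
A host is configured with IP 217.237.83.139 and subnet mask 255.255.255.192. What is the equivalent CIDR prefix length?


Binary: 11111111.11111111.11111111.11000000
Count leading 1s
Prefix: /26


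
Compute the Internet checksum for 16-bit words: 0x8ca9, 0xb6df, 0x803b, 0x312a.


Sum all words (with carry folding):
+ 0x8ca9 = 0x8ca9
+ 0xb6df = 0x4389
+ 0x803b = 0xc3c4
+ 0x312a = 0xf4ee
One's complement: ~0xf4ee
Checksum = 0x0b11


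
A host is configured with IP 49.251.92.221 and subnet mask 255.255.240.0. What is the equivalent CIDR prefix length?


Binary: 11111111.11111111.11110000.00000000
Count leading 1s
Prefix: /20


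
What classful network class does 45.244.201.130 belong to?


First octet: 45
Binary: 00101101
0xxxxxxx -> Class A (1-126)
Class A, default mask 255.0.0.0 (/8)


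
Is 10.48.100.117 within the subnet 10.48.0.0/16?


Subnet network: 10.48.0.0
Test IP AND mask: 10.48.0.0
Yes, 10.48.100.117 is in 10.48.0.0/16


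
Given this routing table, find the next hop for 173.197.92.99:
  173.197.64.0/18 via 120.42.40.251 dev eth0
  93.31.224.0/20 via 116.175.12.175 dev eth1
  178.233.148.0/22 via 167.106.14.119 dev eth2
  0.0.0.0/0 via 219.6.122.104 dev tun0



Longest prefix match for 173.197.92.99:
  /18 173.197.64.0: MATCH
  /20 93.31.224.0: no
  /22 178.233.148.0: no
  /0 0.0.0.0: MATCH
Selected: next-hop 120.42.40.251 via eth0 (matched /18)


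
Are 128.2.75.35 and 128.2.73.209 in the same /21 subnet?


Mask: 255.255.248.0
128.2.75.35 AND mask = 128.2.72.0
128.2.73.209 AND mask = 128.2.72.0
Yes, same subnet (128.2.72.0)


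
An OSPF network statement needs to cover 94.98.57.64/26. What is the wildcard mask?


Subnet mask: 255.255.255.192
Wildcard = 255.255.255.255 - subnet mask
255 - 255 = 0
255 - 255 = 0
255 - 255 = 0
255 - 192 = 63
Wildcard: 0.0.0.63


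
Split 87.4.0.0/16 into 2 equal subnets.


New prefix = 16 + 1 = 17
Each subnet has 32768 addresses
  87.4.0.0/17
  87.4.128.0/17
Subnets: 87.4.0.0/17, 87.4.128.0/17


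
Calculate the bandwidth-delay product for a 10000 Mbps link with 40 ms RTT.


BDP = bandwidth * RTT
= 10000 Mbps * 40 ms
= 10000 * 1e6 * 40 / 1000 bits
= 400000000 bits
= 50000000 bytes
= 48828.125 KB
BDP = 400000000 bits (50000000 bytes)


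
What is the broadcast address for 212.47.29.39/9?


Network: 212.0.0.0/9
Host bits = 23
Set all host bits to 1:
Broadcast: 212.127.255.255


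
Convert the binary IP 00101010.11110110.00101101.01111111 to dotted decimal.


00101010 = 42
11110110 = 246
00101101 = 45
01111111 = 127
IP: 42.246.45.127


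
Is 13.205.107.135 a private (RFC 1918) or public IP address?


RFC 1918 private ranges:
  10.0.0.0/8 (10.0.0.0 - 10.255.255.255)
  172.16.0.0/12 (172.16.0.0 - 172.31.255.255)
  192.168.0.0/16 (192.168.0.0 - 192.168.255.255)
Public (not in any RFC 1918 range)


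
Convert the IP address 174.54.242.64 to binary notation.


174 = 10101110
54 = 00110110
242 = 11110010
64 = 01000000
Binary: 10101110.00110110.11110010.01000000


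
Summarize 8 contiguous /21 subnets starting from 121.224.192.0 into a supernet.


Original prefix: /21
Number of subnets: 8 = 2^3
New prefix = 21 - 3 = 18
Supernet: 121.224.192.0/18


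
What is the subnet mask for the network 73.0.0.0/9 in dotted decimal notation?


/9 means 9 network bits, 23 host bits
Binary: 11111111100000000000000000000000
Mask: 255.128.0.0


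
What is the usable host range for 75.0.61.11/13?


Network: 75.0.0.0
Broadcast: 75.7.255.255
First usable = network + 1
Last usable = broadcast - 1
Range: 75.0.0.1 to 75.7.255.254


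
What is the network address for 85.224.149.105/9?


IP:   01010101.11100000.10010101.01101001
Mask: 11111111.10000000.00000000.00000000
AND operation:
Net:  01010101.10000000.00000000.00000000
Network: 85.128.0.0/9


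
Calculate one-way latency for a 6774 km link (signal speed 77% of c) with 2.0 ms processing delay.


Speed = 0.77 * 3e5 km/s = 231000 km/s
Propagation delay = 6774 / 231000 = 0.0293 s = 29.3247 ms
Processing delay = 2.0 ms
Total one-way latency = 31.3247 ms


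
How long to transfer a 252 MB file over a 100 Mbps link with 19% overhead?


Effective throughput = 100 * (1 - 19/100) = 81 Mbps
File size in Mb = 252 * 8 = 2016 Mb
Time = 2016 / 81
Time = 24.8889 seconds


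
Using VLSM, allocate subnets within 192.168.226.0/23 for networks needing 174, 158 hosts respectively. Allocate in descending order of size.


174 hosts -> /24 (254 usable): 192.168.226.0/24
158 hosts -> /24 (254 usable): 192.168.227.0/24
Allocation: 192.168.226.0/24 (174 hosts, 254 usable); 192.168.227.0/24 (158 hosts, 254 usable)


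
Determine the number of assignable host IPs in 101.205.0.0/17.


Host bits = 32 - 17 = 15
Total addresses = 2^15 = 32768
Usable = total - 2 (network and broadcast)
Usable hosts: 32766


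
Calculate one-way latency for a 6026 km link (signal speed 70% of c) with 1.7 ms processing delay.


Speed = 0.7 * 3e5 km/s = 210000 km/s
Propagation delay = 6026 / 210000 = 0.0287 s = 28.6952 ms
Processing delay = 1.7 ms
Total one-way latency = 30.3952 ms


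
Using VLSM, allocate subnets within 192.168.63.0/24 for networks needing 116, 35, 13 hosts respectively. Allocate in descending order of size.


116 hosts -> /25 (126 usable): 192.168.63.0/25
35 hosts -> /26 (62 usable): 192.168.63.128/26
13 hosts -> /28 (14 usable): 192.168.63.192/28
Allocation: 192.168.63.0/25 (116 hosts, 126 usable); 192.168.63.128/26 (35 hosts, 62 usable); 192.168.63.192/28 (13 hosts, 14 usable)


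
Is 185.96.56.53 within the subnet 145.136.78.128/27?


Subnet network: 145.136.78.128
Test IP AND mask: 185.96.56.32
No, 185.96.56.53 is not in 145.136.78.128/27


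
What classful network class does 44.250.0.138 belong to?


First octet: 44
Binary: 00101100
0xxxxxxx -> Class A (1-126)
Class A, default mask 255.0.0.0 (/8)


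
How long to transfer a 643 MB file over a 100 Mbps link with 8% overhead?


Effective throughput = 100 * (1 - 8/100) = 92 Mbps
File size in Mb = 643 * 8 = 5144 Mb
Time = 5144 / 92
Time = 55.913 seconds


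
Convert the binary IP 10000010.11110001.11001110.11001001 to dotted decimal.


10000010 = 130
11110001 = 241
11001110 = 206
11001001 = 201
IP: 130.241.206.201


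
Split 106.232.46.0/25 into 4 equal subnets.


New prefix = 25 + 2 = 27
Each subnet has 32 addresses
  106.232.46.0/27
  106.232.46.32/27
  106.232.46.64/27
  106.232.46.96/27
Subnets: 106.232.46.0/27, 106.232.46.32/27, 106.232.46.64/27, 106.232.46.96/27


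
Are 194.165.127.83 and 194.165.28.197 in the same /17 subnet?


Mask: 255.255.128.0
194.165.127.83 AND mask = 194.165.0.0
194.165.28.197 AND mask = 194.165.0.0
Yes, same subnet (194.165.0.0)


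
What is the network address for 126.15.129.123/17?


IP:   01111110.00001111.10000001.01111011
Mask: 11111111.11111111.10000000.00000000
AND operation:
Net:  01111110.00001111.10000000.00000000
Network: 126.15.128.0/17


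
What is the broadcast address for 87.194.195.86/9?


Network: 87.128.0.0/9
Host bits = 23
Set all host bits to 1:
Broadcast: 87.255.255.255


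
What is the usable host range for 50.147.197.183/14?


Network: 50.144.0.0
Broadcast: 50.147.255.255
First usable = network + 1
Last usable = broadcast - 1
Range: 50.144.0.1 to 50.147.255.254


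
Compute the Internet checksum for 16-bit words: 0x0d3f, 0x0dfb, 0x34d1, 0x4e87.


Sum all words (with carry folding):
+ 0x0d3f = 0x0d3f
+ 0x0dfb = 0x1b3a
+ 0x34d1 = 0x500b
+ 0x4e87 = 0x9e92
One's complement: ~0x9e92
Checksum = 0x616d


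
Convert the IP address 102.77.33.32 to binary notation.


102 = 01100110
77 = 01001101
33 = 00100001
32 = 00100000
Binary: 01100110.01001101.00100001.00100000


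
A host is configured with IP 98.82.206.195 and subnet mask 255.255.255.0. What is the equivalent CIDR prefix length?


Binary: 11111111.11111111.11111111.00000000
Count leading 1s
Prefix: /24


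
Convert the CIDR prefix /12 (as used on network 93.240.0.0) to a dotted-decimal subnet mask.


/12 means 12 network bits, 20 host bits
Binary: 11111111111100000000000000000000
Mask: 255.240.0.0


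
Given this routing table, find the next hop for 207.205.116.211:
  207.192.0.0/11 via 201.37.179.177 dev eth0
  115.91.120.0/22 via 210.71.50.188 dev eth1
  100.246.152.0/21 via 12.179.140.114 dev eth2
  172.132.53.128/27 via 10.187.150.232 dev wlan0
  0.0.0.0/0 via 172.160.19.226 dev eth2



Longest prefix match for 207.205.116.211:
  /11 207.192.0.0: MATCH
  /22 115.91.120.0: no
  /21 100.246.152.0: no
  /27 172.132.53.128: no
  /0 0.0.0.0: MATCH
Selected: next-hop 201.37.179.177 via eth0 (matched /11)


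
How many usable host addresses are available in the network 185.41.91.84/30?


Host bits = 32 - 30 = 2
Total addresses = 2^2 = 4
Usable = total - 2 (network and broadcast)
Usable hosts: 2


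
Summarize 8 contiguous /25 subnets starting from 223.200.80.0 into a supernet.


Original prefix: /25
Number of subnets: 8 = 2^3
New prefix = 25 - 3 = 22
Supernet: 223.200.80.0/22


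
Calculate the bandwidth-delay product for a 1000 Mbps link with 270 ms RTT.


BDP = bandwidth * RTT
= 1000 Mbps * 270 ms
= 1000 * 1e6 * 270 / 1000 bits
= 270000000 bits
= 33750000 bytes
= 32958.9844 KB
BDP = 270000000 bits (33750000 bytes)


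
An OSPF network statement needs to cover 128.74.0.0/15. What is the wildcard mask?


Subnet mask: 255.254.0.0
Wildcard = 255.255.255.255 - subnet mask
255 - 255 = 0
255 - 254 = 1
255 - 0 = 255
255 - 0 = 255
Wildcard: 0.1.255.255


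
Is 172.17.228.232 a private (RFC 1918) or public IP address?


RFC 1918 private ranges:
  10.0.0.0/8 (10.0.0.0 - 10.255.255.255)
  172.16.0.0/12 (172.16.0.0 - 172.31.255.255)
  192.168.0.0/16 (192.168.0.0 - 192.168.255.255)
Private (in 172.16.0.0/12)


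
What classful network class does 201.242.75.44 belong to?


First octet: 201
Binary: 11001001
110xxxxx -> Class C (192-223)
Class C, default mask 255.255.255.0 (/24)


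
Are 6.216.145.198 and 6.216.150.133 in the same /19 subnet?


Mask: 255.255.224.0
6.216.145.198 AND mask = 6.216.128.0
6.216.150.133 AND mask = 6.216.128.0
Yes, same subnet (6.216.128.0)


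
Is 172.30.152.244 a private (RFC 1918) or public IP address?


RFC 1918 private ranges:
  10.0.0.0/8 (10.0.0.0 - 10.255.255.255)
  172.16.0.0/12 (172.16.0.0 - 172.31.255.255)
  192.168.0.0/16 (192.168.0.0 - 192.168.255.255)
Private (in 172.16.0.0/12)


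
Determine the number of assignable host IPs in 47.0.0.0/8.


Host bits = 32 - 8 = 24
Total addresses = 2^24 = 16777216
Usable = total - 2 (network and broadcast)
Usable hosts: 16777214


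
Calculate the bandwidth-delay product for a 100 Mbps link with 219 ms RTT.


BDP = bandwidth * RTT
= 100 Mbps * 219 ms
= 100 * 1e6 * 219 / 1000 bits
= 21900000 bits
= 2737500 bytes
= 2673.3398 KB
BDP = 21900000 bits (2737500 bytes)


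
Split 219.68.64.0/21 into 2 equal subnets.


New prefix = 21 + 1 = 22
Each subnet has 1024 addresses
  219.68.64.0/22
  219.68.68.0/22
Subnets: 219.68.64.0/22, 219.68.68.0/22


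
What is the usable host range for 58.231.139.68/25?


Network: 58.231.139.0
Broadcast: 58.231.139.127
First usable = network + 1
Last usable = broadcast - 1
Range: 58.231.139.1 to 58.231.139.126


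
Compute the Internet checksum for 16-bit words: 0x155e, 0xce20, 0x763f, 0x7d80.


Sum all words (with carry folding):
+ 0x155e = 0x155e
+ 0xce20 = 0xe37e
+ 0x763f = 0x59be
+ 0x7d80 = 0xd73e
One's complement: ~0xd73e
Checksum = 0x28c1


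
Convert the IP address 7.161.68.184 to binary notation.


7 = 00000111
161 = 10100001
68 = 01000100
184 = 10111000
Binary: 00000111.10100001.01000100.10111000


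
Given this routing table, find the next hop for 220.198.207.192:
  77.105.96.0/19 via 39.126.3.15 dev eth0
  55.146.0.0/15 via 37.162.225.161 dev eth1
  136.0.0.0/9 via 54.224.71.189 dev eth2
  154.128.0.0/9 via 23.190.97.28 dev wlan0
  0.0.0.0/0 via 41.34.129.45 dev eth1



Longest prefix match for 220.198.207.192:
  /19 77.105.96.0: no
  /15 55.146.0.0: no
  /9 136.0.0.0: no
  /9 154.128.0.0: no
  /0 0.0.0.0: MATCH
Selected: next-hop 41.34.129.45 via eth1 (matched /0)


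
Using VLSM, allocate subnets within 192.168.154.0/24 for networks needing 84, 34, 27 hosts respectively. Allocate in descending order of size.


84 hosts -> /25 (126 usable): 192.168.154.0/25
34 hosts -> /26 (62 usable): 192.168.154.128/26
27 hosts -> /27 (30 usable): 192.168.154.192/27
Allocation: 192.168.154.0/25 (84 hosts, 126 usable); 192.168.154.128/26 (34 hosts, 62 usable); 192.168.154.192/27 (27 hosts, 30 usable)


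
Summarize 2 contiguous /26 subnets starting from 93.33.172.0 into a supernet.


Original prefix: /26
Number of subnets: 2 = 2^1
New prefix = 26 - 1 = 25
Supernet: 93.33.172.0/25


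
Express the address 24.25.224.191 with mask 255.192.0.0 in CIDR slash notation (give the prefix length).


Binary: 11111111.11000000.00000000.00000000
Count leading 1s
Prefix: /10


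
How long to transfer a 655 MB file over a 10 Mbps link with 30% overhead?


Effective throughput = 10 * (1 - 30/100) = 7 Mbps
File size in Mb = 655 * 8 = 5240 Mb
Time = 5240 / 7
Time = 748.5714 seconds


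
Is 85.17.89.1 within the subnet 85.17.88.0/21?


Subnet network: 85.17.88.0
Test IP AND mask: 85.17.88.0
Yes, 85.17.89.1 is in 85.17.88.0/21


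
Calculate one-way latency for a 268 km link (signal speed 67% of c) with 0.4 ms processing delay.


Speed = 0.67 * 3e5 km/s = 201000 km/s
Propagation delay = 268 / 201000 = 0.0013 s = 1.3333 ms
Processing delay = 0.4 ms
Total one-way latency = 1.7333 ms


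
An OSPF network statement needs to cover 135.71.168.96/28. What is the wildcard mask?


Subnet mask: 255.255.255.240
Wildcard = 255.255.255.255 - subnet mask
255 - 255 = 0
255 - 255 = 0
255 - 255 = 0
255 - 240 = 15
Wildcard: 0.0.0.15


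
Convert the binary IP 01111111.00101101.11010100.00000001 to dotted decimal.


01111111 = 127
00101101 = 45
11010100 = 212
00000001 = 1
IP: 127.45.212.1


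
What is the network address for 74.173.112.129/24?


IP:   01001010.10101101.01110000.10000001
Mask: 11111111.11111111.11111111.00000000
AND operation:
Net:  01001010.10101101.01110000.00000000
Network: 74.173.112.0/24


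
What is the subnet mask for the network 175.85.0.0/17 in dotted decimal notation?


/17 means 17 network bits, 15 host bits
Binary: 11111111111111111000000000000000
Mask: 255.255.128.0


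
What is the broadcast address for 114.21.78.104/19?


Network: 114.21.64.0/19
Host bits = 13
Set all host bits to 1:
Broadcast: 114.21.95.255


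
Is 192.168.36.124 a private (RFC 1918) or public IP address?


RFC 1918 private ranges:
  10.0.0.0/8 (10.0.0.0 - 10.255.255.255)
  172.16.0.0/12 (172.16.0.0 - 172.31.255.255)
  192.168.0.0/16 (192.168.0.0 - 192.168.255.255)
Private (in 192.168.0.0/16)


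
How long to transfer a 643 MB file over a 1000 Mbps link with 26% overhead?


Effective throughput = 1000 * (1 - 26/100) = 740 Mbps
File size in Mb = 643 * 8 = 5144 Mb
Time = 5144 / 740
Time = 6.9514 seconds


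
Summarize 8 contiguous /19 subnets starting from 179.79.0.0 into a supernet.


Original prefix: /19
Number of subnets: 8 = 2^3
New prefix = 19 - 3 = 16
Supernet: 179.79.0.0/16


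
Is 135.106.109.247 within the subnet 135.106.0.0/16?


Subnet network: 135.106.0.0
Test IP AND mask: 135.106.0.0
Yes, 135.106.109.247 is in 135.106.0.0/16


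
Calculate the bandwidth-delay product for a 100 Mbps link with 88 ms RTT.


BDP = bandwidth * RTT
= 100 Mbps * 88 ms
= 100 * 1e6 * 88 / 1000 bits
= 8800000 bits
= 1100000 bytes
= 1074.2188 KB
BDP = 8800000 bits (1100000 bytes)


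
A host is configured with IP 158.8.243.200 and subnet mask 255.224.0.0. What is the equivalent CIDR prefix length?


Binary: 11111111.11100000.00000000.00000000
Count leading 1s
Prefix: /11
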